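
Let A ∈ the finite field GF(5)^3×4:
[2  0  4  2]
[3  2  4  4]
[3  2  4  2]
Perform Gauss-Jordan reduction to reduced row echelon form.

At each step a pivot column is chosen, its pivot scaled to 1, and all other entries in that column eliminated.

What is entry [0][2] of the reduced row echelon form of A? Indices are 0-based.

M[0][2] = 2

[1] R0 /= 2  ⇒  (1, 0, 2, 1)
     R1 -= 3·R0  ⇒  (0, 2, 3, 1)
     R2 -= 3·R0  ⇒  (0, 2, 3, 4)
[2] R1 /= 2  ⇒  (0, 1, 4, 3)
     R2 -= 2·R1  ⇒  (0, 0, 0, 3)
column 2 empty below row 2
[3] R2 /= 3  ⇒  (0, 0, 0, 1)
     R0 -= 1·R2  ⇒  (1, 0, 2, 0)
     R1 -= 3·R2  ⇒  (0, 1, 4, 0)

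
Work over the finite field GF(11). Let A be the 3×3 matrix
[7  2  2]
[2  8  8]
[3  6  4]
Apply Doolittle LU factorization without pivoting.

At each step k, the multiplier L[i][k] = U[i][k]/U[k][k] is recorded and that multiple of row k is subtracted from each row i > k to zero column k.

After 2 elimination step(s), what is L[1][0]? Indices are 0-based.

[col 0] pivot 7
  R1 -= 5*R0 → (0, 9, 9)  (L[1][0] := 5)
  R2 -= 2*R0 → (0, 2, 0)  (L[2][0] := 2)
[col 1] pivot 9
  R2 -= 10*R1 → (0, 0, 9)  (L[2][1] := 10)

L[1][0] = 5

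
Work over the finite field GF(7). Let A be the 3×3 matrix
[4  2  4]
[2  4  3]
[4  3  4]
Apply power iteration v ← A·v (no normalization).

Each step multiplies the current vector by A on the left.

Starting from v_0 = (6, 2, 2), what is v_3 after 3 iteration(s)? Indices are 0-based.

v_3 = (3, 3, 6)

v_0 = (6, 2, 2).
v_1 = A·v_0 = (1, 5, 3).
v_2 = A·v_1 = (5, 3, 3).
v_3 = A·v_2 = (3, 3, 6).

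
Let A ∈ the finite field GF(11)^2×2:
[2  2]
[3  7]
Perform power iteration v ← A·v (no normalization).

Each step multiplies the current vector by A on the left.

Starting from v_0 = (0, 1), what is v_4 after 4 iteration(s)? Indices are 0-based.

v_0 = (0, 1).
v_1 = A·v_0 = (2, 7).
v_2 = A·v_1 = (7, 0).
v_3 = A·v_2 = (3, 10).
v_4 = A·v_3 = (4, 2).

v_4 = (4, 2)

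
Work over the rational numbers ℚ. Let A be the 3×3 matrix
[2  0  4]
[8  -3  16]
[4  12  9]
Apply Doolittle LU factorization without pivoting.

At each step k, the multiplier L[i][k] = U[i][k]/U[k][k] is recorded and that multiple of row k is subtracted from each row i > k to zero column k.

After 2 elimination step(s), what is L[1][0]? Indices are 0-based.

[col 0] pivot 2
  R1 -= 4*R0 → (0, -3, 0)  (L[1][0] := 4)
  R2 -= 2*R0 → (0, 12, 1)  (L[2][0] := 2)
[col 1] pivot -3
  R2 -= -4*R1 → (0, 0, 1)  (L[2][1] := -4)

L[1][0] = 4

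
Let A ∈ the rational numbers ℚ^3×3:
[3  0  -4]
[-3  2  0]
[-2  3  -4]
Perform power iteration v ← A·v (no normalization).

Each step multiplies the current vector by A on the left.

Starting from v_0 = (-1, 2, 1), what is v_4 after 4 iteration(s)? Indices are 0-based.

v_0 = (-1, 2, 1).
v_1 = A·v_0 = (-7, 7, 4).
v_2 = A·v_1 = (-37, 35, 19).
v_3 = A·v_2 = (-187, 181, 103).
v_4 = A·v_3 = (-973, 923, 505).

v_4 = (-973, 923, 505)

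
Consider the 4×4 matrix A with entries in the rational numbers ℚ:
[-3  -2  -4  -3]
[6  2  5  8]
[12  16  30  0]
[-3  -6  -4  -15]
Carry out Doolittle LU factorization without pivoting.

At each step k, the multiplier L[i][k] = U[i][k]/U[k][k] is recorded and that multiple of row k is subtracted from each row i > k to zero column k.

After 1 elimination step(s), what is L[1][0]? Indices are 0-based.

L[1][0] = -2

[col 0] pivot -3
  R1 -= -2*R0 → (0, -2, -3, 2)  (L[1][0] := -2)
  R2 -= -4*R0 → (0, 8, 14, -12)  (L[2][0] := -4)
  R3 -= 1*R0 → (0, -4, 0, -12)  (L[3][0] := 1)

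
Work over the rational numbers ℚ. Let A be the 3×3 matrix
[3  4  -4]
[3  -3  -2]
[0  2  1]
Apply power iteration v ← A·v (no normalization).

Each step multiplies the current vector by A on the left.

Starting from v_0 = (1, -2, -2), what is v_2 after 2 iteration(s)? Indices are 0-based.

v_0 = (1, -2, -2).
v_1 = A·v_0 = (3, 13, -6).
v_2 = A·v_1 = (85, -18, 20).

v_2 = (85, -18, 20)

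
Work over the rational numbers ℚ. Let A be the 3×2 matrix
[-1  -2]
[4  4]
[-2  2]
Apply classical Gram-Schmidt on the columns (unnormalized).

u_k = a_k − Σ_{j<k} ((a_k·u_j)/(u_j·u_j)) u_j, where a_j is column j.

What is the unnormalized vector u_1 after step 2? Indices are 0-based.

Step 1: u_0 = a_0 = (-1, 4, -2).
Step 2: u_1 = a_1 − (2/3)·u_0 = (-4/3, 4/3, 10/3).

u_1 = (-4/3, 4/3, 10/3)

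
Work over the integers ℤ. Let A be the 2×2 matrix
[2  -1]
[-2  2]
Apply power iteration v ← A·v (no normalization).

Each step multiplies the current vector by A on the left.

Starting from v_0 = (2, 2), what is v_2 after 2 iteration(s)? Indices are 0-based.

v_0 = (2, 2).
v_1 = A·v_0 = (2, 0).
v_2 = A·v_1 = (4, -4).

v_2 = (4, -4)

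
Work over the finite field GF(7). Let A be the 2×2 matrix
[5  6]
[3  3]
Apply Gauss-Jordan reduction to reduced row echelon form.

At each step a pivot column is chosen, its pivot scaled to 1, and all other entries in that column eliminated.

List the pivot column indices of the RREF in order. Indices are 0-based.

pivot columns: 0, 1

pivot(0,0)=5: scale R0 → (1, 4)
  clear (1,0): R1 −= (3)R0 → (0, 5)
pivot(1,1)=5: scale R1 → (0, 1)
  clear (0,1): R0 −= (4)R1 → (1, 0)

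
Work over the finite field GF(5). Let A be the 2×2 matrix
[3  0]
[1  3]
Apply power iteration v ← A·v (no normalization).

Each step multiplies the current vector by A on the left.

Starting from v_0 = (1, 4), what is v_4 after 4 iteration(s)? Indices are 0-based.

v_4 = (1, 2)

v_0 = (1, 4).
v_1 = A·v_0 = (3, 3).
v_2 = A·v_1 = (4, 2).
v_3 = A·v_2 = (2, 0).
v_4 = A·v_3 = (1, 2).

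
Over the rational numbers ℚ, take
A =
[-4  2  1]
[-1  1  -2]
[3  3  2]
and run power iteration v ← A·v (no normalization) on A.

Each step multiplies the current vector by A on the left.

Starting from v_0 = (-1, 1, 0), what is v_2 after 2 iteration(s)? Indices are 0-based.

v_2 = (-20, -4, 24)

v_0 = (-1, 1, 0).
v_1 = A·v_0 = (6, 2, 0).
v_2 = A·v_1 = (-20, -4, 24).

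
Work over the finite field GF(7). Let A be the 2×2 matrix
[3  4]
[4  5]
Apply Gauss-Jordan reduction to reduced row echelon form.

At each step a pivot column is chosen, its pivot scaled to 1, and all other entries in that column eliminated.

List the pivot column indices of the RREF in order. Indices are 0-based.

pivot columns: 0, 1

step 1: normalize row 0 (÷3) = (1, 6)
  row 1: subtract 4×row0 = (0, 2)
step 2: normalize row 1 (÷2) = (0, 1)
  row 0: subtract 6×row1 = (1, 0)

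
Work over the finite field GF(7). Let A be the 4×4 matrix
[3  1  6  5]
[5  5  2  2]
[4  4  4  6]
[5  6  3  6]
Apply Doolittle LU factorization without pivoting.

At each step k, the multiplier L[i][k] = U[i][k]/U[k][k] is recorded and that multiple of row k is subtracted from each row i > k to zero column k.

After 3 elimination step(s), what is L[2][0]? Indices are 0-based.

k=0: U[0][0]=3
  eliminate (1,0): mult=4, new row 1: (0, 1, 6, 3); set L[1][0]=4
  eliminate (2,0): mult=6, new row 2: (0, 5, 3, 4); set L[2][0]=6
  eliminate (3,0): mult=4, new row 3: (0, 2, 0, 0); set L[3][0]=4
k=1: U[1][1]=1
  eliminate (2,1): mult=5, new row 2: (0, 0, 1, 3); set L[2][1]=5
  eliminate (3,1): mult=2, new row 3: (0, 0, 2, 1); set L[3][1]=2
k=2: U[2][2]=1
  eliminate (3,2): mult=2, new row 3: (0, 0, 0, 2); set L[3][2]=2

L[2][0] = 6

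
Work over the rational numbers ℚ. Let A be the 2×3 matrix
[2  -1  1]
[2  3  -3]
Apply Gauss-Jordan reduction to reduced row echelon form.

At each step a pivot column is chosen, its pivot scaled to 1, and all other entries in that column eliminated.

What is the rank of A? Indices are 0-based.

rank = 2

step 1: normalize row 0 (÷2) = (1, -1/2, 1/2)
  row 1: subtract 2×row0 = (0, 4, -4)
step 2: normalize row 1 (÷4) = (0, 1, -1)
  row 0: subtract -1/2×row1 = (1, 0, 0)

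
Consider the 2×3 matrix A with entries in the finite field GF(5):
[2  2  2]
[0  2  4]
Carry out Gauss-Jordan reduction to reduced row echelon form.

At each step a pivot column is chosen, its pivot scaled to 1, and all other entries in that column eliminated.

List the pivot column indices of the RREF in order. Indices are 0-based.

pivot columns: 0, 1

step 1: normalize row 0 (÷2) = (1, 1, 1)
step 2: normalize row 1 (÷2) = (0, 1, 2)
  row 0: subtract 1×row1 = (1, 0, 4)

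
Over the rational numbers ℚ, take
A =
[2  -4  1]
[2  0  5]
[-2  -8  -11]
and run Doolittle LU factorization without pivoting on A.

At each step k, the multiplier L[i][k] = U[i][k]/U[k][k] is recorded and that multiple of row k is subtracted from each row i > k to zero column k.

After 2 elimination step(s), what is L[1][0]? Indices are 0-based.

k=0: U[0][0]=2
  eliminate (1,0): mult=1, new row 1: (0, 4, 4); set L[1][0]=1
  eliminate (2,0): mult=-1, new row 2: (0, -12, -10); set L[2][0]=-1
k=1: U[1][1]=4
  eliminate (2,1): mult=-3, new row 2: (0, 0, 2); set L[2][1]=-3

L[1][0] = 1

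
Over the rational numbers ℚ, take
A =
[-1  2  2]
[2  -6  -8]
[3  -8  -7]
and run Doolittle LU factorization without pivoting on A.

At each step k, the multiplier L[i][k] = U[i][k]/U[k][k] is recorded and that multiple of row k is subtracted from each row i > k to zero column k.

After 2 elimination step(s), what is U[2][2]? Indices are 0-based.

U[2][2] = 3

k=0: U[0][0]=-1
  eliminate (1,0): mult=-2, new row 1: (0, -2, -4); set L[1][0]=-2
  eliminate (2,0): mult=-3, new row 2: (0, -2, -1); set L[2][0]=-3
k=1: U[1][1]=-2
  eliminate (2,1): mult=1, new row 2: (0, 0, 3); set L[2][1]=1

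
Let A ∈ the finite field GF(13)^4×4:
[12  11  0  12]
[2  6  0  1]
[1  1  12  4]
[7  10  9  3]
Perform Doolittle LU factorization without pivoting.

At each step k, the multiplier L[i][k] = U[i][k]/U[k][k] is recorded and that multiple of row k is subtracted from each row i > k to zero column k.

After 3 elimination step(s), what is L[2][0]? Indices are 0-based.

L[2][0] = 12

k=0: U[0][0]=12
  eliminate (1,0): mult=11, new row 1: (0, 2, 0, 12); set L[1][0]=11
  eliminate (2,0): mult=12, new row 2: (0, 12, 12, 3); set L[2][0]=12
  eliminate (3,0): mult=6, new row 3: (0, 9, 9, 9); set L[3][0]=6
k=1: U[1][1]=2
  eliminate (2,1): mult=6, new row 2: (0, 0, 12, 9); set L[2][1]=6
  eliminate (3,1): mult=11, new row 3: (0, 0, 9, 7); set L[3][1]=11
k=2: U[2][2]=12
  eliminate (3,2): mult=4, new row 3: (0, 0, 0, 10); set L[3][2]=4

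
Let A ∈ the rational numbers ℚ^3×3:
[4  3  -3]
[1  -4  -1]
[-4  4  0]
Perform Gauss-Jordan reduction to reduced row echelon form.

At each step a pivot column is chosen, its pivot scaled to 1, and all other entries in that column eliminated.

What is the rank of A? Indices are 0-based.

rank = 3

step 1: normalize row 0 (÷4) = (1, 3/4, -3/4)
  row 1: subtract 1×row0 = (0, -19/4, -1/4)
  row 2: subtract -4×row0 = (0, 7, -3)
step 2: normalize row 1 (÷-19/4) = (0, 1, 1/19)
  row 0: subtract 3/4×row1 = (1, 0, -15/19)
  row 2: subtract 7×row1 = (0, 0, -64/19)
step 3: normalize row 2 (÷-64/19) = (0, 0, 1)
  row 0: subtract -15/19×row2 = (1, 0, 0)
  row 1: subtract 1/19×row2 = (0, 1, 0)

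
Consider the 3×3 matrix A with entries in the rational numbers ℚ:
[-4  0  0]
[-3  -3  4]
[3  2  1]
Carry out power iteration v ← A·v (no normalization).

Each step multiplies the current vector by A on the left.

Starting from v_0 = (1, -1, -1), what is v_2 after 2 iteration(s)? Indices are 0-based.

v_2 = (16, 24, -20)

v_0 = (1, -1, -1).
v_1 = A·v_0 = (-4, -4, 0).
v_2 = A·v_1 = (16, 24, -20).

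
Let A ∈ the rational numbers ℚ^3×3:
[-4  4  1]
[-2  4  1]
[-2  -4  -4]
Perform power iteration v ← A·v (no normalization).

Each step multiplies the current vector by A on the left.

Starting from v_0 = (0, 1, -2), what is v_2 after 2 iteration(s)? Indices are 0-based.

v_2 = (4, 8, -28)

v_0 = (0, 1, -2).
v_1 = A·v_0 = (2, 2, 4).
v_2 = A·v_1 = (4, 8, -28).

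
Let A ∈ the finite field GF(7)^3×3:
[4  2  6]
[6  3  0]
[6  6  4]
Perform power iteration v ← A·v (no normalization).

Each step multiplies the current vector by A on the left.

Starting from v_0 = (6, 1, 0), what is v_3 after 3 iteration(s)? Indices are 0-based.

v_3 = (2, 0, 6)

v_0 = (6, 1, 0).
v_1 = A·v_0 = (5, 4, 0).
v_2 = A·v_1 = (0, 0, 5).
v_3 = A·v_2 = (2, 0, 6).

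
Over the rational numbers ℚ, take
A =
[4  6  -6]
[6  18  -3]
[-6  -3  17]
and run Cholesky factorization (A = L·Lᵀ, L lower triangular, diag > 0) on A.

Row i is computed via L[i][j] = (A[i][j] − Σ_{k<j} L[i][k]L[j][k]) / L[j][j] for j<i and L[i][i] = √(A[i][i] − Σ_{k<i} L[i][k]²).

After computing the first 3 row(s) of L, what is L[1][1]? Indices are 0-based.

Step 1: L[0][0] = √(4) = 2.
  L[1][0] = (6) / L[0][0] = 3.
Step 2: L[1][1] = √(9) = 3.
  L[2][0] = (-6) / L[0][0] = -3.
  L[2][1] = (6) / L[1][1] = 2.
Step 3: L[2][2] = √(4) = 2.

L[1][1] = 3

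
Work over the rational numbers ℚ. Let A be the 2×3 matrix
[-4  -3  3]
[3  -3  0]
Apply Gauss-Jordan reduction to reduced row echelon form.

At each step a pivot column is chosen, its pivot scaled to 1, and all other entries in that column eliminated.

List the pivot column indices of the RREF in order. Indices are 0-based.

step 1: normalize row 0 (÷-4) = (1, 3/4, -3/4)
  row 1: subtract 3×row0 = (0, -21/4, 9/4)
step 2: normalize row 1 (÷-21/4) = (0, 1, -3/7)
  row 0: subtract 3/4×row1 = (1, 0, -3/7)

pivot columns: 0, 1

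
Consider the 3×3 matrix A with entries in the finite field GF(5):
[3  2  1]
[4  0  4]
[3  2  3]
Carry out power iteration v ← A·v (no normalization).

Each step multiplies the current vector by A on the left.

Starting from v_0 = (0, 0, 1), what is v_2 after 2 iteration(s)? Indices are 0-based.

v_2 = (4, 1, 0)

v_0 = (0, 0, 1).
v_1 = A·v_0 = (1, 4, 3).
v_2 = A·v_1 = (4, 1, 0).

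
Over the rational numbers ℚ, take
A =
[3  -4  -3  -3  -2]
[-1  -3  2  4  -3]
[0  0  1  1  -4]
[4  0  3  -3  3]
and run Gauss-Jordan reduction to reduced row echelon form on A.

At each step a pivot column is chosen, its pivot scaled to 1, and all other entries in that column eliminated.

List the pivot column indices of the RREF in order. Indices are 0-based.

pivot columns: 0, 1, 2, 3

pivot(0,0)=3: scale R0 → (1, -4/3, -1, -1, -2/3)
  clear (1,0): R1 −= (-1)R0 → (0, -13/3, 1, 3, -11/3)
  clear (3,0): R3 −= (4)R0 → (0, 16/3, 7, 1, 17/3)
pivot(1,1)=-13/3: scale R1 → (0, 1, -3/13, -9/13, 11/13)
  clear (0,1): R0 −= (-4/3)R1 → (1, 0, -17/13, -25/13, 6/13)
  clear (3,1): R3 −= (16/3)R1 → (0, 0, 107/13, 61/13, 15/13)
pivot(2,2)=1: scale R2 → (0, 0, 1, 1, -4)
  clear (0,2): R0 −= (-17/13)R2 → (1, 0, 0, -8/13, -62/13)
  clear (1,2): R1 −= (-3/13)R2 → (0, 1, 0, -6/13, -1/13)
  clear (3,2): R3 −= (107/13)R2 → (0, 0, 0, -46/13, 443/13)
pivot(3,3)=-46/13: scale R3 → (0, 0, 0, 1, -443/46)
  clear (0,3): R0 −= (-8/13)R3 → (1, 0, 0, 0, -246/23)
  clear (1,3): R1 −= (-6/13)R3 → (0, 1, 0, 0, -104/23)
  clear (2,3): R2 −= (1)R3 → (0, 0, 1, 0, 259/46)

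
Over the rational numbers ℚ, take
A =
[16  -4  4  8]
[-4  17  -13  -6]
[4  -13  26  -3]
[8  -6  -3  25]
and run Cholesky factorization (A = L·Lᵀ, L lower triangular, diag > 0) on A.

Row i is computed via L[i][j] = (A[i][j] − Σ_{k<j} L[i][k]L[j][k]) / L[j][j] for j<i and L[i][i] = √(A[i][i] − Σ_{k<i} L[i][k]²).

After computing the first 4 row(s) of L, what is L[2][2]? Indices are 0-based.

L[2][2] = 4

Step 1: L[0][0] = √(16) = 4.
  L[1][0] = (-4) / L[0][0] = -1.
Step 2: L[1][1] = √(16) = 4.
  L[2][0] = (4) / L[0][0] = 1.
  L[2][1] = (-12) / L[1][1] = -3.
Step 3: L[2][2] = √(16) = 4.
  L[3][0] = (8) / L[0][0] = 2.
  L[3][1] = (-4) / L[1][1] = -1.
  L[3][2] = (-8) / L[2][2] = -2.
Step 4: L[3][3] = √(16) = 4.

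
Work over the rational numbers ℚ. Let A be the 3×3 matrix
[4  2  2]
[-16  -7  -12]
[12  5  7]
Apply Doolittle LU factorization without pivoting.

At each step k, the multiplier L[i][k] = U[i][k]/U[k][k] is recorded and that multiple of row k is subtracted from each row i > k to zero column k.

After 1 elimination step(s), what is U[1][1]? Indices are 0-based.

k=0: U[0][0]=4
  eliminate (1,0): mult=-4, new row 1: (0, 1, -4); set L[1][0]=-4
  eliminate (2,0): mult=3, new row 2: (0, -1, 1); set L[2][0]=3

U[1][1] = 1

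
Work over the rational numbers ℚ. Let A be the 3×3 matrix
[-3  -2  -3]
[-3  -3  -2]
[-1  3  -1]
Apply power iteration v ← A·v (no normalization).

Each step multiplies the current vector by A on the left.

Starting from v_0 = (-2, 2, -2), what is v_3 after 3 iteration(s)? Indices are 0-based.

v_0 = (-2, 2, -2).
v_1 = A·v_0 = (8, 4, 10).
v_2 = A·v_1 = (-62, -56, -6).
v_3 = A·v_2 = (316, 366, -100).

v_3 = (316, 366, -100)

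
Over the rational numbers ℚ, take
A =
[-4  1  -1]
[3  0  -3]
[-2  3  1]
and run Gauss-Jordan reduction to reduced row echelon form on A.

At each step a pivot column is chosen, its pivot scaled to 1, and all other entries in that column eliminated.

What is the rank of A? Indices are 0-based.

step 1: normalize row 0 (÷-4) = (1, -1/4, 1/4)
  row 1: subtract 3×row0 = (0, 3/4, -15/4)
  row 2: subtract -2×row0 = (0, 5/2, 3/2)
step 2: normalize row 1 (÷3/4) = (0, 1, -5)
  row 0: subtract -1/4×row1 = (1, 0, -1)
  row 2: subtract 5/2×row1 = (0, 0, 14)
step 3: normalize row 2 (÷14) = (0, 0, 1)
  row 0: subtract -1×row2 = (1, 0, 0)
  row 1: subtract -5×row2 = (0, 1, 0)

rank = 3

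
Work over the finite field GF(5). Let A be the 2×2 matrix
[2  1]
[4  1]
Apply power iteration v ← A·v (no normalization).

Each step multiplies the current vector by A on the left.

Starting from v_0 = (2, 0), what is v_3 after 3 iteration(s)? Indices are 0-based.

v_3 = (1, 3)

v_0 = (2, 0).
v_1 = A·v_0 = (4, 3).
v_2 = A·v_1 = (1, 4).
v_3 = A·v_2 = (1, 3).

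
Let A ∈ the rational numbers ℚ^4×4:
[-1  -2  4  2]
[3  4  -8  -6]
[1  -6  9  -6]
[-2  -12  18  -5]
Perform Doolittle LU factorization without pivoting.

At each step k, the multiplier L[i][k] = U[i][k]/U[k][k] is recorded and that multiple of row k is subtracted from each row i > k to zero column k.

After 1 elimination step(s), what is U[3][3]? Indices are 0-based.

Step 1: pivot at (0,0) is -1.
  row1 ← row1 − (-3)·row0  ⇒  L[1][0]=-3, U row1=(0, -2, 4, 0)
  row2 ← row2 − (-1)·row0  ⇒  L[2][0]=-1, U row2=(0, -8, 13, -4)
  row3 ← row3 − (2)·row0  ⇒  L[3][0]=2, U row3=(0, -8, 10, -9)

U[3][3] = -9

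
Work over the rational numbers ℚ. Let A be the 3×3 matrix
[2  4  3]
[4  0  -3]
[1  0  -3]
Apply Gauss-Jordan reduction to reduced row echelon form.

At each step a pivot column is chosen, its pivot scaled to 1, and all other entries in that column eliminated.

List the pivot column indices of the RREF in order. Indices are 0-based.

pivot(0,0)=2: scale R0 → (1, 2, 3/2)
  clear (1,0): R1 −= (4)R0 → (0, -8, -9)
  clear (2,0): R2 −= (1)R0 → (0, -2, -9/2)
pivot(1,1)=-8: scale R1 → (0, 1, 9/8)
  clear (0,1): R0 −= (2)R1 → (1, 0, -3/4)
  clear (2,1): R2 −= (-2)R1 → (0, 0, -9/4)
pivot(2,2)=-9/4: scale R2 → (0, 0, 1)
  clear (0,2): R0 −= (-3/4)R2 → (1, 0, 0)
  clear (1,2): R1 −= (9/8)R2 → (0, 1, 0)

pivot columns: 0, 1, 2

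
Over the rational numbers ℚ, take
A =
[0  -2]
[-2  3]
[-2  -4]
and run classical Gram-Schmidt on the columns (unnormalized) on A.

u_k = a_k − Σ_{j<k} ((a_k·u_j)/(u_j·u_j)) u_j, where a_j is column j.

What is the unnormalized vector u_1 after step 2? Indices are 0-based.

Step 1: u_0 = a_0 = (0, -2, -2).
Step 2: u_1 = a_1 − (1/4)·u_0 = (-2, 7/2, -7/2).

u_1 = (-2, 7/2, -7/2)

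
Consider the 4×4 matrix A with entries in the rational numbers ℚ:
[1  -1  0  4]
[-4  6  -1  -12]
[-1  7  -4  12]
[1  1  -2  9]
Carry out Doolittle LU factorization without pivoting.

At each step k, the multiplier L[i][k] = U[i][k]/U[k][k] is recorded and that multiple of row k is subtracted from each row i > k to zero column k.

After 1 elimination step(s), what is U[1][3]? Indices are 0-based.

[col 0] pivot 1
  R1 -= -4*R0 → (0, 2, -1, 4)  (L[1][0] := -4)
  R2 -= -1*R0 → (0, 6, -4, 16)  (L[2][0] := -1)
  R3 -= 1*R0 → (0, 2, -2, 5)  (L[3][0] := 1)

U[1][3] = 4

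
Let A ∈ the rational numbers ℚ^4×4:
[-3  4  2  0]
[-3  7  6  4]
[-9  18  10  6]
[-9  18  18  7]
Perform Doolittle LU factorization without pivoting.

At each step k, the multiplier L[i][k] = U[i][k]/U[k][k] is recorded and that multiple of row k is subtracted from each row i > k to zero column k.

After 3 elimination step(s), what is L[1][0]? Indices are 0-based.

L[1][0] = 1

Step 1: pivot at (0,0) is -3.
  row1 ← row1 − (1)·row0  ⇒  L[1][0]=1, U row1=(0, 3, 4, 4)
  row2 ← row2 − (3)·row0  ⇒  L[2][0]=3, U row2=(0, 6, 4, 6)
  row3 ← row3 − (3)·row0  ⇒  L[3][0]=3, U row3=(0, 6, 12, 7)
Step 2: pivot at (1,1) is 3.
  row2 ← row2 − (2)·row1  ⇒  L[2][1]=2, U row2=(0, 0, -4, -2)
  row3 ← row3 − (2)·row1  ⇒  L[3][1]=2, U row3=(0, 0, 4, -1)
Step 3: pivot at (2,2) is -4.
  row3 ← row3 − (-1)·row2  ⇒  L[3][2]=-1, U row3=(0, 0, 0, -3)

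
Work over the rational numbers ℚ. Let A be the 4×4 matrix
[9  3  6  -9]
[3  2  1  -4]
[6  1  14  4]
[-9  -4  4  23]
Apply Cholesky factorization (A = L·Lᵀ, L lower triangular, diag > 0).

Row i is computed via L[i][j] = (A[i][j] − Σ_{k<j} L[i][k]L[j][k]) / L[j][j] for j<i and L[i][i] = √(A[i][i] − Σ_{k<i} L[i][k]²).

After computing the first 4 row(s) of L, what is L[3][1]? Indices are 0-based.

L[3][1] = -1

Step 1: L[0][0] = √(9) = 3.
  L[1][0] = (3) / L[0][0] = 1.
Step 2: L[1][1] = √(1) = 1.
  L[2][0] = (6) / L[0][0] = 2.
  L[2][1] = (-1) / L[1][1] = -1.
Step 3: L[2][2] = √(9) = 3.
  L[3][0] = (-9) / L[0][0] = -3.
  L[3][1] = (-1) / L[1][1] = -1.
  L[3][2] = (9) / L[2][2] = 3.
Step 4: L[3][3] = √(4) = 2.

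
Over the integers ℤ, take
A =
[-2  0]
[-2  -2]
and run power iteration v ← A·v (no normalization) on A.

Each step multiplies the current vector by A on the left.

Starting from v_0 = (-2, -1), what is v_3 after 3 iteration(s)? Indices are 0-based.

v_0 = (-2, -1).
v_1 = A·v_0 = (4, 6).
v_2 = A·v_1 = (-8, -20).
v_3 = A·v_2 = (16, 56).

v_3 = (16, 56)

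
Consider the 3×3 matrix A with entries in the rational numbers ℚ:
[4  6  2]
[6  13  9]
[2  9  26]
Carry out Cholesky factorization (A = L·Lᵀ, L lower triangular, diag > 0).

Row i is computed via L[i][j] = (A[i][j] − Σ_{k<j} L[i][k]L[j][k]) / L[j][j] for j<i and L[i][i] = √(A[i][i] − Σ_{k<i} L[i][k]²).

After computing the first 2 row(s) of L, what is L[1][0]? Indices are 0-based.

L[1][0] = 3

Step 1: L[0][0] = √(4) = 2.
  L[1][0] = (6) / L[0][0] = 3.
Step 2: L[1][1] = √(4) = 2.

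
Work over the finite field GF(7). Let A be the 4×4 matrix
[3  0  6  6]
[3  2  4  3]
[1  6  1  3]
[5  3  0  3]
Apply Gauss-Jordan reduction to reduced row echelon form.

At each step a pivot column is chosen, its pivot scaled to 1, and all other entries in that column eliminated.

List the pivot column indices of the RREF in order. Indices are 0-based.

pivot columns: 0, 1, 2, 3

pivot(0,0)=3: scale R0 → (1, 0, 2, 2)
  clear (1,0): R1 −= (3)R0 → (0, 2, 5, 4)
  clear (2,0): R2 −= (1)R0 → (0, 6, 6, 1)
  clear (3,0): R3 −= (5)R0 → (0, 3, 4, 0)
pivot(1,1)=2: scale R1 → (0, 1, 6, 2)
  clear (2,1): R2 −= (6)R1 → (0, 0, 5, 3)
  clear (3,1): R3 −= (3)R1 → (0, 0, 0, 1)
pivot(2,2)=5: scale R2 → (0, 0, 1, 2)
  clear (0,2): R0 −= (2)R2 → (1, 0, 0, 5)
  clear (1,2): R1 −= (6)R2 → (0, 1, 0, 4)
pivot(3,3)=1: scale R3 → (0, 0, 0, 1)
  clear (0,3): R0 −= (5)R3 → (1, 0, 0, 0)
  clear (1,3): R1 −= (4)R3 → (0, 1, 0, 0)
  clear (2,3): R2 −= (2)R3 → (0, 0, 1, 0)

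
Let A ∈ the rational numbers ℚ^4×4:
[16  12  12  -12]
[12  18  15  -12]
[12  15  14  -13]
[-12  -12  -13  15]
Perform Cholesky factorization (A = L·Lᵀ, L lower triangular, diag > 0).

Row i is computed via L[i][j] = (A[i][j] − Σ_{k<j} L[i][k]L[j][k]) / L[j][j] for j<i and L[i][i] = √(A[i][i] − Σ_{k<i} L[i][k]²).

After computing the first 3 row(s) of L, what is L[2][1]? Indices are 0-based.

L[2][1] = 2

Step 1: L[0][0] = √(16) = 4.
  L[1][0] = (12) / L[0][0] = 3.
Step 2: L[1][1] = √(9) = 3.
  L[2][0] = (12) / L[0][0] = 3.
  L[2][1] = (6) / L[1][1] = 2.
Step 3: L[2][2] = √(1) = 1.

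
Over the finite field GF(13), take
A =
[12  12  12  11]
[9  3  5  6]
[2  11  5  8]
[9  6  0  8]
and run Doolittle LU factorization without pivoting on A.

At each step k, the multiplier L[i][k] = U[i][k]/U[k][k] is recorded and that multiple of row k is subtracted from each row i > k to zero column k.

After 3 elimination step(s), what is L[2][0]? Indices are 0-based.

L[2][0] = 11

[col 0] pivot 12
  R1 -= 4*R0 → (0, 7, 9, 1)  (L[1][0] := 4)
  R2 -= 11*R0 → (0, 9, 3, 4)  (L[2][0] := 11)
  R3 -= 4*R0 → (0, 10, 4, 3)  (L[3][0] := 4)
[col 1] pivot 7
  R2 -= 5*R1 → (0, 0, 10, 12)  (L[2][1] := 5)
  R3 -= 7*R1 → (0, 0, 6, 9)  (L[3][1] := 7)
[col 2] pivot 10
  R3 -= 11*R2 → (0, 0, 0, 7)  (L[3][2] := 11)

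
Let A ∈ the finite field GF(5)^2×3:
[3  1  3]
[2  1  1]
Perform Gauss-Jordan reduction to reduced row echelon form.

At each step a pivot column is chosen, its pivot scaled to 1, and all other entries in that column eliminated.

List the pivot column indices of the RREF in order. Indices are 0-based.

pivot(0,0)=3: scale R0 → (1, 2, 1)
  clear (1,0): R1 −= (2)R0 → (0, 2, 4)
pivot(1,1)=2: scale R1 → (0, 1, 2)
  clear (0,1): R0 −= (2)R1 → (1, 0, 2)

pivot columns: 0, 1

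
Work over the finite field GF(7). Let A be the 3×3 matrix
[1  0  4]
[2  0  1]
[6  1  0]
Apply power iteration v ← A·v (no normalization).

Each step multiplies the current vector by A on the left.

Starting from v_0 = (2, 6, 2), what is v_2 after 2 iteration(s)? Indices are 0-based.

v_2 = (5, 3, 3)

v_0 = (2, 6, 2).
v_1 = A·v_0 = (3, 6, 4).
v_2 = A·v_1 = (5, 3, 3).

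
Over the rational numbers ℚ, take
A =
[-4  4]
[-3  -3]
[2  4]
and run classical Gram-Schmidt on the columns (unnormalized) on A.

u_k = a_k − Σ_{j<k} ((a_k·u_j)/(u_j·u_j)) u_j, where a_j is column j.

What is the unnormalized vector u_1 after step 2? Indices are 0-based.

u_1 = (120/29, -84/29, 114/29)

Step 1: u_0 = a_0 = (-4, -3, 2).
Step 2: u_1 = a_1 − (1/29)·u_0 = (120/29, -84/29, 114/29).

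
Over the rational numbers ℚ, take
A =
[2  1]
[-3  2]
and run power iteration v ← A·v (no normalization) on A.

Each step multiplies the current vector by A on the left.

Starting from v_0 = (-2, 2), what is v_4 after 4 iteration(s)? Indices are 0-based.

v_4 = (110, -46)

v_0 = (-2, 2).
v_1 = A·v_0 = (-2, 10).
v_2 = A·v_1 = (6, 26).
v_3 = A·v_2 = (38, 34).
v_4 = A·v_3 = (110, -46).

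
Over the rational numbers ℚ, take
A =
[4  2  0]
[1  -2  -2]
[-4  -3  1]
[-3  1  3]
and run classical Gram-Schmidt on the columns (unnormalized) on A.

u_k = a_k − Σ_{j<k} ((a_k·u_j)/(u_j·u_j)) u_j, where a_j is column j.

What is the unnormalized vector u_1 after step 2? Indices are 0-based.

Step 1: u_0 = a_0 = (4, 1, -4, -3).
Step 2: u_1 = a_1 − (5/14)·u_0 = (4/7, -33/14, -11/7, 29/14).

u_1 = (4/7, -33/14, -11/7, 29/14)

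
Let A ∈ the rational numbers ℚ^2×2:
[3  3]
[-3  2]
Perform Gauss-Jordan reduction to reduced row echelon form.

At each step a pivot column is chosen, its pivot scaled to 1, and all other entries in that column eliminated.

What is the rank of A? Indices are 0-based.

step 1: normalize row 0 (÷3) = (1, 1)
  row 1: subtract -3×row0 = (0, 5)
step 2: normalize row 1 (÷5) = (0, 1)
  row 0: subtract 1×row1 = (1, 0)

rank = 2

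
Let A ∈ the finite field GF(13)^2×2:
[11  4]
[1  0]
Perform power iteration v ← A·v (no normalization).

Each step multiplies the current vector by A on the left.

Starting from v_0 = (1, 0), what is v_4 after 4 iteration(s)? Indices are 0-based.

v_4 = (2, 2)

v_0 = (1, 0).
v_1 = A·v_0 = (11, 1).
v_2 = A·v_1 = (8, 11).
v_3 = A·v_2 = (2, 8).
v_4 = A·v_3 = (2, 2).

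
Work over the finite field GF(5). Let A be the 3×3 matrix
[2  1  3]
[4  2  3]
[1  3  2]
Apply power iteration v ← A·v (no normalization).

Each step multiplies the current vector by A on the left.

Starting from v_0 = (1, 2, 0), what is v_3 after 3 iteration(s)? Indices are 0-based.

v_0 = (1, 2, 0).
v_1 = A·v_0 = (4, 3, 2).
v_2 = A·v_1 = (2, 3, 2).
v_3 = A·v_2 = (3, 0, 0).

v_3 = (3, 0, 0)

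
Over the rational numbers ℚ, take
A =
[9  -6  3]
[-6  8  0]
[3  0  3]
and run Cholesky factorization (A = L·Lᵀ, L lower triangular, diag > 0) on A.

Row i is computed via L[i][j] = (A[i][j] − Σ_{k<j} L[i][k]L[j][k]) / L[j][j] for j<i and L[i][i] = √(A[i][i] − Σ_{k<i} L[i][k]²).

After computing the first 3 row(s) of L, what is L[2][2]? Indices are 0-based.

Step 1: L[0][0] = √(9) = 3.
  L[1][0] = (-6) / L[0][0] = -2.
Step 2: L[1][1] = √(4) = 2.
  L[2][0] = (3) / L[0][0] = 1.
  L[2][1] = (2) / L[1][1] = 1.
Step 3: L[2][2] = √(1) = 1.

L[2][2] = 1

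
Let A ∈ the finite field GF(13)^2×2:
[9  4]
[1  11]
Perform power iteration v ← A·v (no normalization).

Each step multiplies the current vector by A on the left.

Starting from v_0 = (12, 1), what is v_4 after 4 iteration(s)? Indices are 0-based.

v_4 = (6, 12)

v_0 = (12, 1).
v_1 = A·v_0 = (8, 10).
v_2 = A·v_1 = (8, 1).
v_3 = A·v_2 = (11, 6).
v_4 = A·v_3 = (6, 12).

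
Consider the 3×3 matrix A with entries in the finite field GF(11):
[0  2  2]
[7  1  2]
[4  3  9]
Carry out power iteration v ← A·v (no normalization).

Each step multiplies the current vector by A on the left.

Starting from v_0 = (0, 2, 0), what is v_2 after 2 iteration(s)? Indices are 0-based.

v_2 = (5, 9, 10)

v_0 = (0, 2, 0).
v_1 = A·v_0 = (4, 2, 6).
v_2 = A·v_1 = (5, 9, 10).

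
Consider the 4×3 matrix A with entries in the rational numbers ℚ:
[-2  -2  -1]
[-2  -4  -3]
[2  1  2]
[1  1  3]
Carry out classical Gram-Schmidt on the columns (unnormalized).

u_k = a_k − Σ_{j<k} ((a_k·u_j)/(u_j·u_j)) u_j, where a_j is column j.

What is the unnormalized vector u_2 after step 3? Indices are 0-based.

Step 1: u_0 = a_0 = (-2, -2, 2, 1).
Step 2: u_1 = a_1 − (15/13)·u_0 = (4/13, -22/13, -17/13, -2/13).
Step 3: u_2 = a_2 − (15/13)·u_0 − (22/61)·u_1 = (73/61, -5/61, 10/61, 116/61).

u_2 = (73/61, -5/61, 10/61, 116/61)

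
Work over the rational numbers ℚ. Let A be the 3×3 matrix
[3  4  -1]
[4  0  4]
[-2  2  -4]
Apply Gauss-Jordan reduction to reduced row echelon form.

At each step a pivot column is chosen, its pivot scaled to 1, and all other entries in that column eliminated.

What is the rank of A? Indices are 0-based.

rank = 2

step 1: normalize row 0 (÷3) = (1, 4/3, -1/3)
  row 1: subtract 4×row0 = (0, -16/3, 16/3)
  row 2: subtract -2×row0 = (0, 14/3, -14/3)
step 2: normalize row 1 (÷-16/3) = (0, 1, -1)
  row 0: subtract 4/3×row1 = (1, 0, 1)
  row 2: subtract 14/3×row1 = (0, 0, 0)
skip col 2 (zero from row 2)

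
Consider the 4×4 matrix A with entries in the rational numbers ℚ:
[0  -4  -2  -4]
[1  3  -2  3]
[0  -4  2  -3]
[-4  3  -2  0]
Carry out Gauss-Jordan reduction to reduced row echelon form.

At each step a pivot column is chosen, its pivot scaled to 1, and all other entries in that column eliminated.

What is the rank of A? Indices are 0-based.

rank = 4

step 1: exchange rows 0,1
step 1: normalize row 0 (÷1) = (1, 3, -2, 3)
  row 3: subtract -4×row0 = (0, 15, -10, 12)
step 2: normalize row 1 (÷-4) = (0, 1, 1/2, 1)
  row 0: subtract 3×row1 = (1, 0, -7/2, 0)
  row 2: subtract -4×row1 = (0, 0, 4, 1)
  row 3: subtract 15×row1 = (0, 0, -35/2, -3)
step 3: normalize row 2 (÷4) = (0, 0, 1, 1/4)
  row 0: subtract -7/2×row2 = (1, 0, 0, 7/8)
  row 1: subtract 1/2×row2 = (0, 1, 0, 7/8)
  row 3: subtract -35/2×row2 = (0, 0, 0, 11/8)
step 4: normalize row 3 (÷11/8) = (0, 0, 0, 1)
  row 0: subtract 7/8×row3 = (1, 0, 0, 0)
  row 1: subtract 7/8×row3 = (0, 1, 0, 0)
  row 2: subtract 1/4×row3 = (0, 0, 1, 0)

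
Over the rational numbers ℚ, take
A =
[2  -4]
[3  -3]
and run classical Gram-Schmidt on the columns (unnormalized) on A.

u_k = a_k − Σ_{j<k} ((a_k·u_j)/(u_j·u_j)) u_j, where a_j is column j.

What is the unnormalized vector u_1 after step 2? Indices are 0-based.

u_1 = (-18/13, 12/13)

Step 1: u_0 = a_0 = (2, 3).
Step 2: u_1 = a_1 − (-17/13)·u_0 = (-18/13, 12/13).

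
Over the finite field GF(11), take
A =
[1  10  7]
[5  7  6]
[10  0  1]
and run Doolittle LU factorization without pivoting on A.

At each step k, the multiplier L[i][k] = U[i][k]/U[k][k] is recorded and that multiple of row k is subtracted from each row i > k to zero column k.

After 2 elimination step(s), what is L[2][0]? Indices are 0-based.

L[2][0] = 10

[col 0] pivot 1
  R1 -= 5*R0 → (0, 1, 4)  (L[1][0] := 5)
  R2 -= 10*R0 → (0, 10, 8)  (L[2][0] := 10)
[col 1] pivot 1
  R2 -= 10*R1 → (0, 0, 1)  (L[2][1] := 10)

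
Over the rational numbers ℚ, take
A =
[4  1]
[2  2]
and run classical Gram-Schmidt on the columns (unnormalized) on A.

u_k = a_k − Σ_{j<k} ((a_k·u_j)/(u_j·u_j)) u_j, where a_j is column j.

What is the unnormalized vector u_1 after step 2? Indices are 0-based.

u_1 = (-3/5, 6/5)

Step 1: u_0 = a_0 = (4, 2).
Step 2: u_1 = a_1 − (2/5)·u_0 = (-3/5, 6/5).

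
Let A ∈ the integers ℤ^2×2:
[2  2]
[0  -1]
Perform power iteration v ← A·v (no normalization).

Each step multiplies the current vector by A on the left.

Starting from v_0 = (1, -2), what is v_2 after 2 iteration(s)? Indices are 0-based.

v_2 = (0, -2)

v_0 = (1, -2).
v_1 = A·v_0 = (-2, 2).
v_2 = A·v_1 = (0, -2).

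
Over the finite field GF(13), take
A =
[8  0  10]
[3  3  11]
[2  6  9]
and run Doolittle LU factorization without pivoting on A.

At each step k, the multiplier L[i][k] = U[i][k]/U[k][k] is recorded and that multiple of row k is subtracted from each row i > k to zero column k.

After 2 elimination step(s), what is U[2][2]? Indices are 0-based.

[col 0] pivot 8
  R1 -= 2*R0 → (0, 3, 4)  (L[1][0] := 2)
  R2 -= 10*R0 → (0, 6, 0)  (L[2][0] := 10)
[col 1] pivot 3
  R2 -= 2*R1 → (0, 0, 5)  (L[2][1] := 2)

U[2][2] = 5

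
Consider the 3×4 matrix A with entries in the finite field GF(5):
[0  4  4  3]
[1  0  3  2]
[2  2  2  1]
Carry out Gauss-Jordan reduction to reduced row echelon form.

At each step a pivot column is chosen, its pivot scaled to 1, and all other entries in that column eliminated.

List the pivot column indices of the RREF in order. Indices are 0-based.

pivot columns: 0, 1, 2

step 1: exchange rows 0,1
step 1: normalize row 0 (÷1) = (1, 0, 3, 2)
  row 2: subtract 2×row0 = (0, 2, 1, 2)
step 2: normalize row 1 (÷4) = (0, 1, 1, 2)
  row 2: subtract 2×row1 = (0, 0, 4, 3)
step 3: normalize row 2 (÷4) = (0, 0, 1, 2)
  row 0: subtract 3×row2 = (1, 0, 0, 1)
  row 1: subtract 1×row2 = (0, 1, 0, 0)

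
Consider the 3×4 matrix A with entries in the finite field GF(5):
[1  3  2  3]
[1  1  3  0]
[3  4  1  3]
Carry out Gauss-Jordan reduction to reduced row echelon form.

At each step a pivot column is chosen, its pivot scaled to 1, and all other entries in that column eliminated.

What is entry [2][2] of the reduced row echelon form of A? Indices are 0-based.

[1] R0 /= 1  ⇒  (1, 3, 2, 3)
     R1 -= 1·R0  ⇒  (0, 3, 1, 2)
     R2 -= 3·R0  ⇒  (0, 0, 0, 4)
[2] R1 /= 3  ⇒  (0, 1, 2, 4)
     R0 -= 3·R1  ⇒  (1, 0, 1, 1)
column 2 empty below row 2
[3] R2 /= 4  ⇒  (0, 0, 0, 1)
     R0 -= 1·R2  ⇒  (1, 0, 1, 0)
     R1 -= 4·R2  ⇒  (0, 1, 2, 0)

M[2][2] = 0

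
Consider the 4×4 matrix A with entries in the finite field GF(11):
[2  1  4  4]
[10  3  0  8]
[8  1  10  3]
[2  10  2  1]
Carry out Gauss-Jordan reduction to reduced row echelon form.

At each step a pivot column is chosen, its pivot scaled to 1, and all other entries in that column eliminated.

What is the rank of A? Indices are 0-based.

rank = 4

step 1: normalize row 0 (÷2) = (1, 6, 2, 2)
  row 1: subtract 10×row0 = (0, 9, 2, 10)
  row 2: subtract 8×row0 = (0, 8, 5, 9)
  row 3: subtract 2×row0 = (0, 9, 9, 8)
step 2: normalize row 1 (÷9) = (0, 1, 10, 6)
  row 0: subtract 6×row1 = (1, 0, 8, 10)
  row 2: subtract 8×row1 = (0, 0, 2, 5)
  row 3: subtract 9×row1 = (0, 0, 7, 9)
step 3: normalize row 2 (÷2) = (0, 0, 1, 8)
  row 0: subtract 8×row2 = (1, 0, 0, 1)
  row 1: subtract 10×row2 = (0, 1, 0, 3)
  row 3: subtract 7×row2 = (0, 0, 0, 8)
step 4: normalize row 3 (÷8) = (0, 0, 0, 1)
  row 0: subtract 1×row3 = (1, 0, 0, 0)
  row 1: subtract 3×row3 = (0, 1, 0, 0)
  row 2: subtract 8×row3 = (0, 0, 1, 0)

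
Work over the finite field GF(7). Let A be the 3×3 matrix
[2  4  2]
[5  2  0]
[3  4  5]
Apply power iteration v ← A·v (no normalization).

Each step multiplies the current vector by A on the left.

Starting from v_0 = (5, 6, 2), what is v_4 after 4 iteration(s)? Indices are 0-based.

v_0 = (5, 6, 2).
v_1 = A·v_0 = (3, 2, 0).
v_2 = A·v_1 = (0, 5, 3).
v_3 = A·v_2 = (5, 3, 0).
v_4 = A·v_3 = (1, 3, 6).

v_4 = (1, 3, 6)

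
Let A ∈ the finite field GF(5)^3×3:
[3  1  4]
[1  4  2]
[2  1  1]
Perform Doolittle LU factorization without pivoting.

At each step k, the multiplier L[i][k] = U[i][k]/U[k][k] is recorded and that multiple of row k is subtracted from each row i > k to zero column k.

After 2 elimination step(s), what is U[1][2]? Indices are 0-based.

U[1][2] = 4

k=0: U[0][0]=3
  eliminate (1,0): mult=2, new row 1: (0, 2, 4); set L[1][0]=2
  eliminate (2,0): mult=4, new row 2: (0, 2, 0); set L[2][0]=4
k=1: U[1][1]=2
  eliminate (2,1): mult=1, new row 2: (0, 0, 1); set L[2][1]=1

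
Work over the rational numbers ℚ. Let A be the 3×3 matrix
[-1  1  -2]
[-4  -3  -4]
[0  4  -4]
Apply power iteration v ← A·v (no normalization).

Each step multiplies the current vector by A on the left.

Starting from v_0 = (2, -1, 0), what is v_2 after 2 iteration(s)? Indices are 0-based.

v_0 = (2, -1, 0).
v_1 = A·v_0 = (-3, -5, -4).
v_2 = A·v_1 = (6, 43, -4).

v_2 = (6, 43, -4)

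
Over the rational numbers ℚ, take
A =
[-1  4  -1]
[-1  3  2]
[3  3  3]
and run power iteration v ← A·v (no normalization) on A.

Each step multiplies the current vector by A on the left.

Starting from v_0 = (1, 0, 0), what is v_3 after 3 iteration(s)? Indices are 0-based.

v_0 = (1, 0, 0).
v_1 = A·v_0 = (-1, -1, 3).
v_2 = A·v_1 = (-6, 4, 3).
v_3 = A·v_2 = (19, 24, 3).

v_3 = (19, 24, 3)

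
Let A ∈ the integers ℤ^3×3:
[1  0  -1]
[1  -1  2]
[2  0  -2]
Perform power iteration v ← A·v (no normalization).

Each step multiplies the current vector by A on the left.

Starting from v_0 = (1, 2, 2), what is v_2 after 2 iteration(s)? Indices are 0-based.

v_0 = (1, 2, 2).
v_1 = A·v_0 = (-1, 3, -2).
v_2 = A·v_1 = (1, -8, 2).

v_2 = (1, -8, 2)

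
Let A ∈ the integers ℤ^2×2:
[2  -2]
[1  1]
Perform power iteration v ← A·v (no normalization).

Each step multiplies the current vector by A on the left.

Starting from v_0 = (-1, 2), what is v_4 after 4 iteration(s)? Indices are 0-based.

v_4 = (2, -37)

v_0 = (-1, 2).
v_1 = A·v_0 = (-6, 1).
v_2 = A·v_1 = (-14, -5).
v_3 = A·v_2 = (-18, -19).
v_4 = A·v_3 = (2, -37).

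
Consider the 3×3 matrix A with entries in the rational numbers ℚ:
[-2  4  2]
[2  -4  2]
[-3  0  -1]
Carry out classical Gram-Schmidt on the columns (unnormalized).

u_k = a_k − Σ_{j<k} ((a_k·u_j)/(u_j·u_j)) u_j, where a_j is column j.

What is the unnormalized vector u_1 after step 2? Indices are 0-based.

u_1 = (36/17, -36/17, -48/17)

Step 1: u_0 = a_0 = (-2, 2, -3).
Step 2: u_1 = a_1 − (-16/17)·u_0 = (36/17, -36/17, -48/17).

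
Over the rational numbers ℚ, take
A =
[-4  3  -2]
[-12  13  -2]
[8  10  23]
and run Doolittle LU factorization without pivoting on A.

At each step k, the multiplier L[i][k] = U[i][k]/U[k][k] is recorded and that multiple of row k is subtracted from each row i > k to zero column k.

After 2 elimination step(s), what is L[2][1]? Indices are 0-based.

Step 1: pivot at (0,0) is -4.
  row1 ← row1 − (3)·row0  ⇒  L[1][0]=3, U row1=(0, 4, 4)
  row2 ← row2 − (-2)·row0  ⇒  L[2][0]=-2, U row2=(0, 16, 19)
Step 2: pivot at (1,1) is 4.
  row2 ← row2 − (4)·row1  ⇒  L[2][1]=4, U row2=(0, 0, 3)

L[2][1] = 4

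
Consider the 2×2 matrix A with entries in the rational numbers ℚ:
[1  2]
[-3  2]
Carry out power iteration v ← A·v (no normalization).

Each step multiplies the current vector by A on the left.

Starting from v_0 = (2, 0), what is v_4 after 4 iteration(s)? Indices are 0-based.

v_4 = (-58, 126)

v_0 = (2, 0).
v_1 = A·v_0 = (2, -6).
v_2 = A·v_1 = (-10, -18).
v_3 = A·v_2 = (-46, -6).
v_4 = A·v_3 = (-58, 126).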